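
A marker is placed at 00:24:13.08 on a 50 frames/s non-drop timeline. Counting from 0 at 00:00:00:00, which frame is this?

72658

Total seconds to the label: (0 × 3600 + 24 × 60 + 13) = 1453.
Frame index = 1453 × 50 + 8 = 72658.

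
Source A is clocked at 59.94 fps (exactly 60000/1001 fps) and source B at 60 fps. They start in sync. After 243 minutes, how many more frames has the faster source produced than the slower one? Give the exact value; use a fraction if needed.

874800/1001 frames

243 min = 14580 s.
A emits 60000/1001 × 14580 = 874800000/1001 frames; B emits 60 × 14580 = 874800.
Difference = 874800/1001 frames (≈ 873.9261); B is ahead of A.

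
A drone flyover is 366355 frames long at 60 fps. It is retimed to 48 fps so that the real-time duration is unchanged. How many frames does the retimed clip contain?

Target frames = source frames × (target rate / source rate) = 366355 × (48)/(60) = 366355 × 4/5 = 293084.

293084 frames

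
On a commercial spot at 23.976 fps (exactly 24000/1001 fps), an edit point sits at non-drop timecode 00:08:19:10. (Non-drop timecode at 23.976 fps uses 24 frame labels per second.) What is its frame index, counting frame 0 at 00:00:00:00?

frame 11986

Total seconds to the label: (0 × 3600 + 8 × 60 + 19) = 499.
Frame index = 499 × 24 + 10 = 11986.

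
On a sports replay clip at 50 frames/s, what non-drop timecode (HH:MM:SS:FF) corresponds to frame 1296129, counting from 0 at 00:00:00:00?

1296129 ÷ 50 = 25922 full seconds, remainder 29 frames.
25922 s = 7 h 12 min 2 s.
Timecode: 07:12:02:29.

07:12:02:29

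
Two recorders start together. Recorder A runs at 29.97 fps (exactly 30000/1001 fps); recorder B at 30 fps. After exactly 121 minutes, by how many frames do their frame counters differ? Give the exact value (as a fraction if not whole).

121 min = 7260 s.
A emits 30000/1001 × 7260 = 19800000/91 frames; B emits 30 × 7260 = 217800.
Difference = 19800/91 frames (≈ 217.5824); B is ahead of A.

19800/91 frames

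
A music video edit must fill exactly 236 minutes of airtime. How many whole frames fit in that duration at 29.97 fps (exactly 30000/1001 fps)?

236 min = 14160 s.
Frames = 14160 × 30000/1001 = 424800000/1001 ≈ 424375.6244.
Complete frames: 424375.

424375 frames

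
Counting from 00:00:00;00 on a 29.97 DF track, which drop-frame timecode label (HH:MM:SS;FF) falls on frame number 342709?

Ten DF minutes hold 17982 frames, so frame 342709 lies in block 19 (frames 341658–359639) with 1051 frames into that block.
The block's first minute is 1800 frames and the rest 1798 each; 1051 frames reaches minute 0, so 19 × 18 + 0 × 2 = 342 labels have been skipped so far.
Adding those back, label number 342709 + 342 = 343051 at 30 labels/s is 11435 s + 1 f = 3 h 10 min 35 s frame 1, i.e. 03:10:35;01.

03:10:35;01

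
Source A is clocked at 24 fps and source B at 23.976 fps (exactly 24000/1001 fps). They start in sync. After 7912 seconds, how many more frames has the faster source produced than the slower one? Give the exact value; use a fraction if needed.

A emits 24 × 7912 = 189888 frames; B emits 24000/1001 × 7912 = 189888000/1001.
Difference = 189888/1001 frames (≈ 189.6983); B is behind A.

189888/1001 frames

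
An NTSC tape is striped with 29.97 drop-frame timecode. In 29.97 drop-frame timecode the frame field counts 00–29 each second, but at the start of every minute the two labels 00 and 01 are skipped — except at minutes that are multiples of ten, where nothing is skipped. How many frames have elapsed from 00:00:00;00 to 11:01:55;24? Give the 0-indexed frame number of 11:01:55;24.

Complete 10-minute blocks: 66, each 17982 frames → 1186812.
Remaining 1 whole minute in the current block: 1800 + 0 × 1798 = 1800 frames.
Within the current minute: 55 × 30 + 24 − 2 = 1672 (labels ;00/;01 skipped at this minute). Total = 1186812 + 1800 + 1672 = 1190284.

1190284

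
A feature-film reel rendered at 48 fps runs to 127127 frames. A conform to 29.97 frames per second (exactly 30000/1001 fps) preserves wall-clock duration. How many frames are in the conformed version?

79375 frames

Target frames = source frames × (target rate / source rate) = 127127 × (30000/1001)/(48) = 127127 × 625/1001 = 79375.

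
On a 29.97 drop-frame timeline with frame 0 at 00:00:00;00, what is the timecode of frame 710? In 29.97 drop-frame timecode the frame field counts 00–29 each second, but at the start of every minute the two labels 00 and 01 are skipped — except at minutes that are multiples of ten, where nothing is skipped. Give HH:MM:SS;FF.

Ten DF minutes hold 17982 frames, so frame 710 lies in block 0 (frames 0–17981) with 710 frames into that block.
The block's first minute is 1800 frames and the rest 1798 each; 710 frames reaches minute 0, so 0 × 18 + 0 × 2 = 0 labels have been skipped so far.
Adding those back, label number 710 + 0 = 710 at 30 labels/s is 23 s + 20 f = 0 h 0 min 23 s frame 20, i.e. 00:00:23;20.

00:00:23;20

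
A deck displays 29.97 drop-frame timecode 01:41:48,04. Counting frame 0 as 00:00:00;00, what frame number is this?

183062

As if non-drop at 30 labels/s: (1 × 3600 + 41 × 60 + 48) × 30 + 4 = 183244.
Minute boundaries passed: 101; those not divisible by 10: 101 − 10 = 91; dropped labels = 2 × 91 = 182.
Actual frame index = 183244 − 182 = 183062.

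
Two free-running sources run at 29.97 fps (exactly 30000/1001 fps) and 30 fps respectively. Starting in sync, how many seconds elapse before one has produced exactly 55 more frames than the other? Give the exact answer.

The gap grows by |30 − 30000/1001| = 30/1001 frames per second.
Time for a 55-frame gap: 55 ÷ (30/1001) = 11011/6 s.

11011/6 seconds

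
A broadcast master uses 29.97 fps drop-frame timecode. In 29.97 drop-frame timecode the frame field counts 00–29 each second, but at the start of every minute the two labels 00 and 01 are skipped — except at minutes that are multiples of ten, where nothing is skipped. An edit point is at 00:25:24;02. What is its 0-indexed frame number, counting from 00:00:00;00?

Complete 10-minute blocks: 2, each 17982 frames → 35964.
Remaining 5 whole minutes in the current block: 1800 + 4 × 1798 = 8992 frames.
Within the current minute: 24 × 30 + 2 − 2 = 720 (labels ;00/;01 skipped at this minute). Total = 35964 + 8992 + 720 = 45676.

45676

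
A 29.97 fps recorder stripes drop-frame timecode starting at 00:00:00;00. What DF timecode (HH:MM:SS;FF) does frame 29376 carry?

00:16:20;06

Each 10-minute DF block holds 10 × 60 × 30 − 9 × 2 = 17982 frames. 29376 ÷ 17982 → 1 full block, remainder 11394.
Within the partial block the first minute is 1800 frames and each further minute 1798, so 6 further minute boundaries passed. Total skipped labels = 18 × 1 + 2 × 6 = 30.
Non-drop label index = 29376 + 30 = 29406; at 30 labels/s that is 00:16:20:06, i.e. DF 00:16:20;06.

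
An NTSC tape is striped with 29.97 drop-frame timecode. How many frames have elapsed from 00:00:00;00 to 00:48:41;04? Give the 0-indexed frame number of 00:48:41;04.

87546

As if non-drop at 30 labels/s: (0 × 3600 + 48 × 60 + 41) × 30 + 4 = 87634.
Minute boundaries passed: 48; those not divisible by 10: 48 − 4 = 44; dropped labels = 2 × 44 = 88.
Actual frame index = 87634 − 88 = 87546.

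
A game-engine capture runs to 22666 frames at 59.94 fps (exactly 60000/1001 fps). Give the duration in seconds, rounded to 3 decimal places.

378.144 seconds

Running time = 22666 × 1001/60000 = 11344333/30000 s ≈ 378.144 s.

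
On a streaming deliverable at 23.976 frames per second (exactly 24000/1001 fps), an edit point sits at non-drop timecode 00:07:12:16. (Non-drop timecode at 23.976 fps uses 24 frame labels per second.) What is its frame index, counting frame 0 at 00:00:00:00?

Total seconds to the label: (0 × 3600 + 7 × 60 + 12) = 432.
Frame index = 432 × 24 + 16 = 10384.

frame 10384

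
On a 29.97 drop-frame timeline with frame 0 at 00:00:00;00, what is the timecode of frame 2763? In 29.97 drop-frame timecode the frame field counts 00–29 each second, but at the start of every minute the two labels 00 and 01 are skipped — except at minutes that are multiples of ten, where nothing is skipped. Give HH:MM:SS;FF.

Ten DF minutes hold 17982 frames, so frame 2763 lies in block 0 (frames 0–17981) with 2763 frames into that block.
The block's first minute is 1800 frames and the rest 1798 each; 2763 frames reaches minute 1, so 0 × 18 + 1 × 2 = 2 labels have been skipped so far.
Adding those back, label number 2763 + 2 = 2765 at 30 labels/s is 92 s + 5 f = 0 h 1 min 32 s frame 5, i.e. 00:01:32;05.

00:01:32;05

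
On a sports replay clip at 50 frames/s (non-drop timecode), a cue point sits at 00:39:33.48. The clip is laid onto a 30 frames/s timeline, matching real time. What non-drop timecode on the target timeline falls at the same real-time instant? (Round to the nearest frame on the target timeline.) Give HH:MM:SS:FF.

Source frame index: (0×3600 + 39×60 + 33) × 50 + 48 = 118698.
Real time: 118698 / (50) = 59349/25 s.
Target frame: (59349/25) × (30) = 356094/5 ≈ 71218.800 → 71219.
At 30 labels/s: frame 71219 → 00:39:33:29.

00:39:33:29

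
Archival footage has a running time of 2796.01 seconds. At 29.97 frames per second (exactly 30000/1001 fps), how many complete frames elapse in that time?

Frames = 2796.01 × 30000/1001 = 11982900/143 ≈ 83796.5035.
Complete frames: 83796.

83796 frames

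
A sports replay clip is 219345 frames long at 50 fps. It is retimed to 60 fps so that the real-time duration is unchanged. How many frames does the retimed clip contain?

263214 frames

Target frames = source frames × (target rate / source rate) = 219345 × (60)/(50) = 219345 × 6/5 = 263214.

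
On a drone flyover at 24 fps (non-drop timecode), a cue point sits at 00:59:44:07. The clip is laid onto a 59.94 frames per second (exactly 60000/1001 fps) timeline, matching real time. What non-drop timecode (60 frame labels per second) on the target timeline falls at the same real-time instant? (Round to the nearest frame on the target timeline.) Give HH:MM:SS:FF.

Source frame index: (0×3600 + 59×60 + 44) × 24 + 7 = 86023.
Real time: 86023 / (24) = 86023/24 s.
Target frame: (86023/24) × (60000/1001) = 30722500/143 ≈ 214842.657 → 214843.
At 60 labels/s: frame 214843 → 00:59:40:43.

00:59:40:43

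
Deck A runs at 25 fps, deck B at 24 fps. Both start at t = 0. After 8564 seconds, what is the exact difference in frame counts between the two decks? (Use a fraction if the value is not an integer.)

8564 frames

A emits 25 × 8564 = 214100 frames; B emits 24 × 8564 = 205536.
Difference = 8564 frames; B is behind A.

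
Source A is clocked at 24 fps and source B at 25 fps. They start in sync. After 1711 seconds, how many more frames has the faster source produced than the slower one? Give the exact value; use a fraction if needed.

1711 frames

A emits 24 × 1711 = 41064 frames; B emits 25 × 1711 = 42775.
Difference = 1711 frames; B is ahead of A.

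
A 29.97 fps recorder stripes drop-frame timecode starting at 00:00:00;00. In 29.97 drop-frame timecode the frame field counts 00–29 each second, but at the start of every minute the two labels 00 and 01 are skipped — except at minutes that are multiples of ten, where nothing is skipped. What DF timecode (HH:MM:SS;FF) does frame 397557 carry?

Each 10-minute DF block holds 10 × 60 × 30 − 9 × 2 = 17982 frames. 397557 ÷ 17982 → 22 full blocks, remainder 1953.
Within the partial block the first minute is 1800 frames and each further minute 1798, so 1 further minute boundary passed. Total skipped labels = 18 × 22 + 2 × 1 = 398.
Non-drop label index = 397557 + 398 = 397955; at 30 labels/s that is 03:41:05:05, i.e. DF 03:41:05;05.

03:41:05;05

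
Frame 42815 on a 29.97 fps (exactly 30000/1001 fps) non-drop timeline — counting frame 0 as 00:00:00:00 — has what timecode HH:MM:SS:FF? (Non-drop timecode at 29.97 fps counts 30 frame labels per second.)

00:23:47:05

42815 ÷ 30 = 1427 full seconds, remainder 5 frames.
1427 s = 0 h 23 min 47 s.
Timecode: 00:23:47:05.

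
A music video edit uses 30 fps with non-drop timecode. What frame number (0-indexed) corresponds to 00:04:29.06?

Total seconds to the label: (0 × 3600 + 4 × 60 + 29) = 269.
Frame index = 269 × 30 + 6 = 8076.

8076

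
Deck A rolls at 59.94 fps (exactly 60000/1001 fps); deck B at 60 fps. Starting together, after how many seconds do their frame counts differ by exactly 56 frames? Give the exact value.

14014/15 seconds

The gap grows by |60 − 60000/1001| = 60/1001 frames per second.
Time for a 56-frame gap: 56 ÷ (60/1001) = 14014/15 s.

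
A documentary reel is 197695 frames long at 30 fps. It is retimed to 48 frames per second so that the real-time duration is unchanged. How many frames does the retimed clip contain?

Target frames = source frames × (target rate / source rate) = 197695 × (48)/(30) = 197695 × 8/5 = 316312.

316312 frames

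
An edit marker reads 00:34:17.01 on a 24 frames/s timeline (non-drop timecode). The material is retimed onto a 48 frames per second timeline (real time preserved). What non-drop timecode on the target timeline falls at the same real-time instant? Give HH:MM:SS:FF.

Source frame index: (0×3600 + 34×60 + 17) × 24 + 1 = 49369.
Real time: 49369 / (24) = 49369/24 s.
Target frame: (49369/24) × (48) = 98738.
At 48 labels/s: frame 98738 → 00:34:17:02.

00:34:17:02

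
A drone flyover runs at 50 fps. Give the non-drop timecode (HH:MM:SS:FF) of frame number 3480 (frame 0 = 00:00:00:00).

00:01:09:30

3480 ÷ 50 = 69 full seconds, remainder 30 frames.
69 s = 0 h 1 min 9 s.
Timecode: 00:01:09:30.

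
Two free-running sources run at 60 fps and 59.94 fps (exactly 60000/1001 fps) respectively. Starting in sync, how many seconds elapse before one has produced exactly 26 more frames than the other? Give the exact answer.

The gap grows by |60000/1001 − 60| = 60/1001 frames per second.
Time for a 26-frame gap: 26 ÷ (60/1001) = 13013/30 s.

13013/30 seconds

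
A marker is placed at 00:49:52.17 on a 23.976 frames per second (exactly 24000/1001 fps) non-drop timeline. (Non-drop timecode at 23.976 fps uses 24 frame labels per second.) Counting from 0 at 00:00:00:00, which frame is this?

frame 71825

Total seconds to the label: (0 × 3600 + 49 × 60 + 52) = 2992.
Frame index = 2992 × 24 + 17 = 71825.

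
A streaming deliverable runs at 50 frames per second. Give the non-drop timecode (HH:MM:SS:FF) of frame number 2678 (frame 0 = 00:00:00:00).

2678 ÷ 50 = 53 full seconds, remainder 28 frames.
53 s = 0 h 0 min 53 s.
Timecode: 00:00:53:28.

00:00:53:28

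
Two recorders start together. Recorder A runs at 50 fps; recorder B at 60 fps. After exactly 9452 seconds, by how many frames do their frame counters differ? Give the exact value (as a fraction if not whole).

A emits 50 × 9452 = 472600 frames; B emits 60 × 9452 = 567120.
Difference = 94520 frames; B is ahead of A.

94520 frames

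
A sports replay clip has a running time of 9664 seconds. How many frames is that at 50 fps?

Frames = 9664 × 50 = 483200.

483200 frames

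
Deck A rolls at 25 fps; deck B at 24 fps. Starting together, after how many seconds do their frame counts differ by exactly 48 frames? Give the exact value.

The gap grows by |24 − 25| = 1 frame per second.
Time for a 48-frame gap: 48 ÷ (1) = 48 s.

48 seconds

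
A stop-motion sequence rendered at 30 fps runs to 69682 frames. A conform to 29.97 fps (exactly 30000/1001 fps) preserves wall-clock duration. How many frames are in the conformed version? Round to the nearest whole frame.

Frames at target rate = 69682 × (30000/1001) / (30) = 69682000/1001 ≈ 69612.388.
Nearest whole frame: 69612.

69612 frames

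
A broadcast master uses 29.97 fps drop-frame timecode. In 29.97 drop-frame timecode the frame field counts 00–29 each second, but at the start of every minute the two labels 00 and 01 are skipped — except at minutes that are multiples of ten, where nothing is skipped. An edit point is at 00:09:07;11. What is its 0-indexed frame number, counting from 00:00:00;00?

16403

As if non-drop at 30 labels/s: (0 × 3600 + 9 × 60 + 7) × 30 + 11 = 16421.
Minute boundaries passed: 9; those not divisible by 10: 9 − 0 = 9; dropped labels = 2 × 9 = 18.
Actual frame index = 16421 − 18 = 16403.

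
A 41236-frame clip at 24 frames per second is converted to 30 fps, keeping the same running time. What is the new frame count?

Target frames = source frames × (target rate / source rate) = 41236 × (30)/(24) = 41236 × 5/4 = 51545.

51545 frames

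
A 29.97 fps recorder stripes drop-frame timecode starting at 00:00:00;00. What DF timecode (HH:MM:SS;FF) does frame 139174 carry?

01:17:23;24

Each 10-minute DF block holds 10 × 60 × 30 − 9 × 2 = 17982 frames. 139174 ÷ 17982 → 7 full blocks, remainder 13300.
Within the partial block the first minute is 1800 frames and each further minute 1798, so 7 further minute boundaries passed. Total skipped labels = 18 × 7 + 2 × 7 = 140.
Non-drop label index = 139174 + 140 = 139314; at 30 labels/s that is 01:17:23:24, i.e. DF 01:17:23;24.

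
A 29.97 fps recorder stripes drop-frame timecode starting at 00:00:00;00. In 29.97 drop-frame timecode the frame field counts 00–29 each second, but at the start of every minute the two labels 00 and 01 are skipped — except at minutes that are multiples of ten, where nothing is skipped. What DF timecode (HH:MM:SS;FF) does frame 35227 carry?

00:19:35;13

Each 10-minute DF block holds 10 × 60 × 30 − 9 × 2 = 17982 frames. 35227 ÷ 17982 → 1 full block, remainder 17245.
Within the partial block the first minute is 1800 frames and each further minute 1798, so 9 further minute boundaries passed. Total skipped labels = 18 × 1 + 2 × 9 = 36.
Non-drop label index = 35227 + 36 = 35263; at 30 labels/s that is 00:19:35:13, i.e. DF 00:19:35;13.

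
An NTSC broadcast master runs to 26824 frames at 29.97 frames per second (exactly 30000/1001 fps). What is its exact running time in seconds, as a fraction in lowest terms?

3356353/3750 seconds

Running time = 26824 ÷ (30000/1001) = 26824 × 1001/30000 = 3356353/3750 s.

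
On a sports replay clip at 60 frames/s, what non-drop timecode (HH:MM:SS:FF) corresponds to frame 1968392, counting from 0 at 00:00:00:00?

09:06:46:32

1968392 ÷ 60 = 32806 full seconds, remainder 32 frames.
32806 s = 9 h 6 min 46 s.
Timecode: 09:06:46:32.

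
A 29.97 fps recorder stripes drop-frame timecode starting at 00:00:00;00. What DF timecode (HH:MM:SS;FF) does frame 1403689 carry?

13:00:36;13

Each 10-minute DF block holds 10 × 60 × 30 − 9 × 2 = 17982 frames. 1403689 ÷ 17982 → 78 full blocks, remainder 1093.
Within the partial block the first minute is 1800 frames and each further minute 1798, so 0 further minute boundaries passed. Total skipped labels = 18 × 78 + 2 × 0 = 1404.
Non-drop label index = 1403689 + 1404 = 1405093; at 30 labels/s that is 13:00:36:13, i.e. DF 13:00:36;13.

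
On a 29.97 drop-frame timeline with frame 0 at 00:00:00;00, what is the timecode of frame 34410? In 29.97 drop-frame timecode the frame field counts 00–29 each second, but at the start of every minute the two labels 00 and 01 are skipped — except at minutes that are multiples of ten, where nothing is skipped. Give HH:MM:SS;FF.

00:19:08;06

Each 10-minute DF block holds 10 × 60 × 30 − 9 × 2 = 17982 frames. 34410 ÷ 17982 → 1 full block, remainder 16428.
Within the partial block the first minute is 1800 frames and each further minute 1798, so 9 further minute boundaries passed. Total skipped labels = 18 × 1 + 2 × 9 = 36.
Non-drop label index = 34410 + 36 = 34446; at 30 labels/s that is 00:19:08:06, i.e. DF 00:19:08;06.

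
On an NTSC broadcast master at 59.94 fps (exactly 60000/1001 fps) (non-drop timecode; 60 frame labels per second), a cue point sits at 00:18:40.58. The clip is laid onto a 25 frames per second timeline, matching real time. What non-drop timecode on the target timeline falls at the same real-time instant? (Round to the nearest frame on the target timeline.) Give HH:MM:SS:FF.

Source frame index: (0×3600 + 18×60 + 40) × 60 + 58 = 67258.
Real time: 67258 / (60000/1001) = 33662629/30000 s.
Target frame: (33662629/30000) × (25) = 33662629/1200 ≈ 28052.191 → 28052.
At 25 labels/s: frame 28052 → 00:18:42:02.

00:18:42:02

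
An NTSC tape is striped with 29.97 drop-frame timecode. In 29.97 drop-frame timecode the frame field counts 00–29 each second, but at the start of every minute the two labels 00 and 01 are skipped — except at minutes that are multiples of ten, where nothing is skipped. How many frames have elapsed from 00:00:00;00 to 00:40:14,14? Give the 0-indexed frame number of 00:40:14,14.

Complete 10-minute blocks: 4, each 17982 frames → 71928.
Remaining 0 whole minutes in the current block: 0 frames.
Within the current minute: 14 × 30 + 14 = 434. Total = 71928 + 0 + 434 = 72362.

72362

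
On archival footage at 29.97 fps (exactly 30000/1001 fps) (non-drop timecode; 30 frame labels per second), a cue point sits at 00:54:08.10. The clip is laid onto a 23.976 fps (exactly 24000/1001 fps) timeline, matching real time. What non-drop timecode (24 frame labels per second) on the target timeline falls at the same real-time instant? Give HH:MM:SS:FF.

Source frame index: (0×3600 + 54×60 + 8) × 30 + 10 = 97450.
Real time: 97450 / (30000/1001) = 1950949/600 s.
Target frame: (1950949/600) × (24000/1001) = 77960.
At 24 labels/s: frame 77960 → 00:54:08:08.

00:54:08:08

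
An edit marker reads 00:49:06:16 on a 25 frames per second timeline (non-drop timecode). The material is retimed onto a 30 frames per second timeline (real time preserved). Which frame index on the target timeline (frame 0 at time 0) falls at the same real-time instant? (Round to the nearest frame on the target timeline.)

frame 88399

Source frame index: (0×3600 + 49×60 + 6) × 25 + 16 = 73666.
Real time: 73666 / (25) = 73666/25 s.
Target frame: (73666/25) × (30) = 441996/5 ≈ 88399.200 → 88399.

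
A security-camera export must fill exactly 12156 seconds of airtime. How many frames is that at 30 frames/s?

364680 frames

Frames = 12156 × 30 = 364680.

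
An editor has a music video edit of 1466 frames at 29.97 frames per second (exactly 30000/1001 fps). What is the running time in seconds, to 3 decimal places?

48.916 seconds

Running time = 1466 × 1001/30000 = 733733/15000 s ≈ 48.916 s.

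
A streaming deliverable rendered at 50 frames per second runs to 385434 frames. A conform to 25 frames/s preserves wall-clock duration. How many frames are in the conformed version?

Target frames = source frames × (target rate / source rate) = 385434 × (25)/(50) = 385434 × 1/2 = 192717.

192717 frames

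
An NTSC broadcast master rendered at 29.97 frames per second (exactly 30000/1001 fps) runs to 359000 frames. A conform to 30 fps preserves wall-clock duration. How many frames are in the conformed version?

359359 frames

Target frames = source frames × (target rate / source rate) = 359000 × (30)/(30000/1001) = 359000 × 1001/1000 = 359359.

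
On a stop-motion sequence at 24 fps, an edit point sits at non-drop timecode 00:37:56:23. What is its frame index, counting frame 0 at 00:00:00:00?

frame 54647

Total seconds to the label: (0 × 3600 + 37 × 60 + 56) = 2276.
Frame index = 2276 × 24 + 23 = 54647.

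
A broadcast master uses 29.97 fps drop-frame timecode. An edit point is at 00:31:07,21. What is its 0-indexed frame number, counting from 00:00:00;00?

As if non-drop at 30 labels/s: (0 × 3600 + 31 × 60 + 7) × 30 + 21 = 56031.
Minute boundaries passed: 31; those not divisible by 10: 31 − 3 = 28; dropped labels = 2 × 28 = 56.
Actual frame index = 56031 − 56 = 55975.

55975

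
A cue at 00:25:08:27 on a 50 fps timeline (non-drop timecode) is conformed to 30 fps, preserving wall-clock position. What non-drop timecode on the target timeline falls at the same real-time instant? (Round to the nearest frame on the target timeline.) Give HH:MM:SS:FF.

00:25:08:16

Source frame index: (0×3600 + 25×60 + 8) × 50 + 27 = 75427.
Real time: 75427 / (50) = 75427/50 s.
Target frame: (75427/50) × (30) = 226281/5 ≈ 45256.200 → 45256.
At 30 labels/s: frame 45256 → 00:25:08:16.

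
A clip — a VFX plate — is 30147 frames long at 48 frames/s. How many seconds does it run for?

628.0625 seconds

Running time = 30147 / (48) = 628.0625 s.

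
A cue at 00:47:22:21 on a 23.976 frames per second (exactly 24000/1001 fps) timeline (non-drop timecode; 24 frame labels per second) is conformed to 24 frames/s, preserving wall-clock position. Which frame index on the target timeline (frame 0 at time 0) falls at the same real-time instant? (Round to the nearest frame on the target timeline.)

Source frame index: (0×3600 + 47×60 + 22) × 24 + 21 = 68229.
Real time: 68229 / (24000/1001) = 22765743/8000 s.
Target frame: (22765743/8000) × (24) = 68297229/1000 ≈ 68297.229 → 68297.

frame 68297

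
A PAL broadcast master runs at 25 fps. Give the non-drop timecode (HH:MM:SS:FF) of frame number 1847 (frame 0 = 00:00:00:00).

1847 ÷ 25 = 73 full seconds, remainder 22 frames.
73 s = 0 h 1 min 13 s.
Timecode: 00:01:13:22.

00:01:13:22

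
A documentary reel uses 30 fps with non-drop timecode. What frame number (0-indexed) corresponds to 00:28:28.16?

frame 51256

Total seconds to the label: (0 × 3600 + 28 × 60 + 28) = 1708.
Frame index = 1708 × 30 + 16 = 51256.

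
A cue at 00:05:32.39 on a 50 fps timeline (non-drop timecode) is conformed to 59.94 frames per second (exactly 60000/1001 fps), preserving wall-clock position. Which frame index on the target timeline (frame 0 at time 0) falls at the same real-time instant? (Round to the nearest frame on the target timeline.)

frame 19947

Source frame index: (0×3600 + 5×60 + 32) × 50 + 39 = 16639.
Real time: 16639 / (50) = 16639/50 s.
Target frame: (16639/50) × (60000/1001) = 2852400/143 ≈ 19946.853 → 19947.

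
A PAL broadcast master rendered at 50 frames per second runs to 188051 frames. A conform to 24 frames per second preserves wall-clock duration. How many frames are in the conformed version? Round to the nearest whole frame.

90264 frames

Frames at target rate = 188051 × (24) / (50) = 2256612/25 ≈ 90264.480.
Nearest whole frame: 90264.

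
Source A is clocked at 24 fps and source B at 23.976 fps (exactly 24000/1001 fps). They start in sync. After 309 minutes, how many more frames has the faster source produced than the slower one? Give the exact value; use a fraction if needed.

309 min = 18540 s.
A emits 24 × 18540 = 444960 frames; B emits 24000/1001 × 18540 = 444960000/1001.
Difference = 444960/1001 frames (≈ 444.5155); B is behind A.

444960/1001 frames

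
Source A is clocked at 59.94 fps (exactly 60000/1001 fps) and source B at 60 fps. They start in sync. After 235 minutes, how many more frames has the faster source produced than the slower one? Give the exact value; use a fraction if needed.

846000/1001 frames

235 min = 14100 s.
A emits 60000/1001 × 14100 = 846000000/1001 frames; B emits 60 × 14100 = 846000.
Difference = 846000/1001 frames (≈ 845.1548); B is ahead of A.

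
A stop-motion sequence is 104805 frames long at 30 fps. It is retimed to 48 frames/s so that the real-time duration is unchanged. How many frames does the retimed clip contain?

167688 frames

Target frames = source frames × (target rate / source rate) = 104805 × (48)/(30) = 104805 × 8/5 = 167688.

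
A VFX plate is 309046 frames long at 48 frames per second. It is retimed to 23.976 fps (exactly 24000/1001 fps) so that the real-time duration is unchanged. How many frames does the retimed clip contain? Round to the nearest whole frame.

Frames at target rate = 309046 × (24000/1001) / (48) = 154523000/1001 ≈ 154368.631.
Nearest whole frame: 154369.

154369 frames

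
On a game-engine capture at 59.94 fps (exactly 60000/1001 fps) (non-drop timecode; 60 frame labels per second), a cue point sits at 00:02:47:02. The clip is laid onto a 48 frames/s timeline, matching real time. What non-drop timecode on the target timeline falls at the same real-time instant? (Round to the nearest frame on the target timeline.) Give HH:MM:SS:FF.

00:02:47:10

Source frame index: (0×3600 + 2×60 + 47) × 60 + 2 = 10022.
Real time: 10022 / (60000/1001) = 5016011/30000 s.
Target frame: (5016011/30000) × (48) = 5016011/625 ≈ 8025.618 → 8026.
At 48 labels/s: frame 8026 → 00:02:47:10.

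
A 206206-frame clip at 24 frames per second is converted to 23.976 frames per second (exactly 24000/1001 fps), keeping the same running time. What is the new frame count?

Target frames = source frames × (target rate / source rate) = 206206 × (24000/1001)/(24) = 206206 × 1000/1001 = 206000.

206000 frames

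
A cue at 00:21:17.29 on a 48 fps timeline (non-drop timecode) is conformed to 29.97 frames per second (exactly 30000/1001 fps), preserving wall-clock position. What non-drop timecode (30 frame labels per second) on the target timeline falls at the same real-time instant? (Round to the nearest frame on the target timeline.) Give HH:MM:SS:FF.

Source frame index: (0×3600 + 21×60 + 17) × 48 + 29 = 61325.
Real time: 61325 / (48) = 61325/48 s.
Target frame: (61325/48) × (30000/1001) = 3484375/91 ≈ 38289.835 → 38290.
At 30 labels/s: frame 38290 → 00:21:16:10.

00:21:16:10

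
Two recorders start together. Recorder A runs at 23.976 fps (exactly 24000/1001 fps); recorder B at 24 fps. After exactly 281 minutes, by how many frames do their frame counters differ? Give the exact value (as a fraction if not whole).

281 min = 16860 s.
A emits 24000/1001 × 16860 = 404640000/1001 frames; B emits 24 × 16860 = 404640.
Difference = 404640/1001 frames (≈ 404.2358); B is ahead of A.

404640/1001 frames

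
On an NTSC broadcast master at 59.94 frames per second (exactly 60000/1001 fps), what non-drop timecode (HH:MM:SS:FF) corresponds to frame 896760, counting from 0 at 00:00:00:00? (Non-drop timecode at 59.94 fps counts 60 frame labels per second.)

04:09:06:00

896760 ÷ 60 = 14946 full seconds, remainder 0 frames.
14946 s = 4 h 9 min 6 s.
Timecode: 04:09:06:00.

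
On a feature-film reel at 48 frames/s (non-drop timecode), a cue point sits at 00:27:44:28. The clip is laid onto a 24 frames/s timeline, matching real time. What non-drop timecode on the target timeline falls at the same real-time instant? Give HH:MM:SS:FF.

Source frame index: (0×3600 + 27×60 + 44) × 48 + 28 = 79900.
Real time: 79900 / (48) = 19975/12 s.
Target frame: (19975/12) × (24) = 39950.
At 24 labels/s: frame 39950 → 00:27:44:14.

00:27:44:14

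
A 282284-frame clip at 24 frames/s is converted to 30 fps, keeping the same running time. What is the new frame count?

Target frames = source frames × (target rate / source rate) = 282284 × (30)/(24) = 282284 × 5/4 = 352855.

352855 frames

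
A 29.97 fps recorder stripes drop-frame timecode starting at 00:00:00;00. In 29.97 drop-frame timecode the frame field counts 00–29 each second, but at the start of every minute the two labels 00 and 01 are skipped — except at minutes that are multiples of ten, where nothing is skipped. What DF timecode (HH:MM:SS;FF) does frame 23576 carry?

Ten DF minutes hold 17982 frames, so frame 23576 lies in block 1 (frames 17982–35963) with 5594 frames into that block.
The block's first minute is 1800 frames and the rest 1798 each; 5594 frames reaches minute 3, so 1 × 18 + 3 × 2 = 24 labels have been skipped so far.
Adding those back, label number 23576 + 24 = 23600 at 30 labels/s is 786 s + 20 f = 0 h 13 min 6 s frame 20, i.e. 00:13:06;20.

00:13:06;20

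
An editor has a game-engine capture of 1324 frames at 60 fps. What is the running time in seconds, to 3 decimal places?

Running time = 1324 × 1/60 = 331/15 s ≈ 22.067 s.

22.067 seconds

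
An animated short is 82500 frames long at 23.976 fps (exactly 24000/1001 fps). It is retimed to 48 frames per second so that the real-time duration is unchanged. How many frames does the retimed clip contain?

Target frames = source frames × (target rate / source rate) = 82500 × (48)/(24000/1001) = 82500 × 1001/500 = 165165.

165165 frames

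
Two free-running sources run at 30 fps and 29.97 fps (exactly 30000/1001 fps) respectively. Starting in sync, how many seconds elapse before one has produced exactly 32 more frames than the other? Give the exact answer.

The gap grows by |30000/1001 − 30| = 30/1001 frames per second.
Time for a 32-frame gap: 32 ÷ (30/1001) = 16016/15 s.

16016/15 seconds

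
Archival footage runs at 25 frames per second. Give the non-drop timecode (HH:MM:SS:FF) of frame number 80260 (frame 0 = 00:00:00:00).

00:53:30:10

80260 ÷ 25 = 3210 full seconds, remainder 10 frames.
3210 s = 0 h 53 min 30 s.
Timecode: 00:53:30:10.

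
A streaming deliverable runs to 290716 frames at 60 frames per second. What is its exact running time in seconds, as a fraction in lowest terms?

Running time = 290716 ÷ (60) = 290716 × 1/60 = 72679/15 s.

72679/15 seconds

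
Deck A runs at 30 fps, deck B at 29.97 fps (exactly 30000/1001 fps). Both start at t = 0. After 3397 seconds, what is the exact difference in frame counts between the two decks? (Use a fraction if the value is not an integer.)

101910/1001 frames

A emits 30 × 3397 = 101910 frames; B emits 30000/1001 × 3397 = 101910000/1001.
Difference = 101910/1001 frames (≈ 101.8082); B is behind A.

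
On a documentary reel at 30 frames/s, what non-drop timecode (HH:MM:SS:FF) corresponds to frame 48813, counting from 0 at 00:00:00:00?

00:27:07:03

48813 ÷ 30 = 1627 full seconds, remainder 3 frames.
1627 s = 0 h 27 min 7 s.
Timecode: 00:27:07:03.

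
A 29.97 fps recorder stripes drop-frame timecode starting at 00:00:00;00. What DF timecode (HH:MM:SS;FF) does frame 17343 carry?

Each 10-minute DF block holds 10 × 60 × 30 − 9 × 2 = 17982 frames. 17343 ÷ 17982 → 0 full blocks, remainder 17343.
Within the partial block the first minute is 1800 frames and each further minute 1798, so 9 further minute boundaries passed. Total skipped labels = 18 × 0 + 2 × 9 = 18.
Non-drop label index = 17343 + 18 = 17361; at 30 labels/s that is 00:09:38:21, i.e. DF 00:09:38;21.

00:09:38;21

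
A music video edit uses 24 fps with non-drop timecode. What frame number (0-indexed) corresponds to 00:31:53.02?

45914

Total seconds to the label: (0 × 3600 + 31 × 60 + 53) = 1913.
Frame index = 1913 × 24 + 2 = 45914.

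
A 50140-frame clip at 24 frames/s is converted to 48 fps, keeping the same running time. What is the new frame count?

Target frames = source frames × (target rate / source rate) = 50140 × (48)/(24) = 50140 × 2 = 100280.

100280 frames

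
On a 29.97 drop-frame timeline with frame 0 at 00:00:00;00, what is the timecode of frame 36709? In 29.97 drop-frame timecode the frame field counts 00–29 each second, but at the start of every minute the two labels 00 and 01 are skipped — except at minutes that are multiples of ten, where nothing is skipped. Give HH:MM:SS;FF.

00:20:24;25

Ten DF minutes hold 17982 frames, so frame 36709 lies in block 2 (frames 35964–53945) with 745 frames into that block.
The block's first minute is 1800 frames and the rest 1798 each; 745 frames reaches minute 0, so 2 × 18 + 0 × 2 = 36 labels have been skipped so far.
Adding those back, label number 36709 + 36 = 36745 at 30 labels/s is 1224 s + 25 f = 0 h 20 min 24 s frame 25, i.e. 00:20:24;25.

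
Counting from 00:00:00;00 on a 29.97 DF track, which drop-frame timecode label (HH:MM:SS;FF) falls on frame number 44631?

Ten DF minutes hold 17982 frames, so frame 44631 lies in block 2 (frames 35964–53945) with 8667 frames into that block.
The block's first minute is 1800 frames and the rest 1798 each; 8667 frames reaches minute 4, so 2 × 18 + 4 × 2 = 44 labels have been skipped so far.
Adding those back, label number 44631 + 44 = 44675 at 30 labels/s is 1489 s + 5 f = 0 h 24 min 49 s frame 5, i.e. 00:24:49;05.

00:24:49;05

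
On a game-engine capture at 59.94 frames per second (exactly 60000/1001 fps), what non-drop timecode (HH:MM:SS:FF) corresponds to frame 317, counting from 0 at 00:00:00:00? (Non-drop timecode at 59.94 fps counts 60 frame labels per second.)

317 ÷ 60 = 5 full seconds, remainder 17 frames.
5 s = 0 h 0 min 5 s.
Timecode: 00:00:05:17.

00:00:05:17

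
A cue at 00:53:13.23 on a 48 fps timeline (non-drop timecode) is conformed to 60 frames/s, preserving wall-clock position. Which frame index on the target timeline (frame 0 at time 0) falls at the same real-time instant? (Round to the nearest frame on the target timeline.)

Source frame index: (0×3600 + 53×60 + 13) × 48 + 23 = 153287.
Real time: 153287 / (48) = 153287/48 s.
Target frame: (153287/48) × (60) = 766435/4 ≈ 191608.750 → 191609.

frame 191609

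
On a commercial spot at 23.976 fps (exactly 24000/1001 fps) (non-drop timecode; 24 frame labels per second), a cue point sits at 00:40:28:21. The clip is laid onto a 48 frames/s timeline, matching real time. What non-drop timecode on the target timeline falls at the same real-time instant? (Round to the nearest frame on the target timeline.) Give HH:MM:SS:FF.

00:40:31:15

Source frame index: (0×3600 + 40×60 + 28) × 24 + 21 = 58293.
Real time: 58293 / (24000/1001) = 19450431/8000 s.
Target frame: (19450431/8000) × (48) = 58351293/500 ≈ 116702.586 → 116703.
At 48 labels/s: frame 116703 → 00:40:31:15.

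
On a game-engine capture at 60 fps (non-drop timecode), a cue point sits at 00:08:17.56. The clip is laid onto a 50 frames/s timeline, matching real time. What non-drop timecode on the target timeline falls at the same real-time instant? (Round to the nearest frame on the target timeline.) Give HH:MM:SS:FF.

00:08:17:47

Source frame index: (0×3600 + 8×60 + 17) × 60 + 56 = 29876.
Real time: 29876 / (60) = 7469/15 s.
Target frame: (7469/15) × (50) = 74690/3 ≈ 24896.667 → 24897.
At 50 labels/s: frame 24897 → 00:08:17:47.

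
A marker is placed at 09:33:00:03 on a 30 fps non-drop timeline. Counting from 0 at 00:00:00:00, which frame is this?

Total seconds to the label: (9 × 3600 + 33 × 60 + 0) = 34380.
Frame index = 34380 × 30 + 3 = 1031403.

frame 1031403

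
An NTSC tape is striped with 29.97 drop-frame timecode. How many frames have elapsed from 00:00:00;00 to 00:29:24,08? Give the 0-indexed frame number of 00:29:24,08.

52874

Complete 10-minute blocks: 2, each 17982 frames → 35964.
Remaining 9 whole minutes in the current block: 1800 + 8 × 1798 = 16184 frames.
Within the current minute: 24 × 30 + 8 − 2 = 726 (labels ;00/;01 skipped at this minute). Total = 35964 + 16184 + 726 = 52874.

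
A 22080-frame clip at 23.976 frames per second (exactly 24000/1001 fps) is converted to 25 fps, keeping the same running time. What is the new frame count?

Target frames = source frames × (target rate / source rate) = 22080 × (25)/(24000/1001) = 22080 × 1001/960 = 23023.

23023 frames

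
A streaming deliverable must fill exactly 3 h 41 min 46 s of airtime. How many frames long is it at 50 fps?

3 h 41 min 46 s = 13306 s.
Frames = 13306 × 50 = 665300.

665300 frames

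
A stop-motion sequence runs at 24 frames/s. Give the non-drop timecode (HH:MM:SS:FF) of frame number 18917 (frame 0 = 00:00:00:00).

00:13:08:05

18917 ÷ 24 = 788 full seconds, remainder 5 frames.
788 s = 0 h 13 min 8 s.
Timecode: 00:13:08:05.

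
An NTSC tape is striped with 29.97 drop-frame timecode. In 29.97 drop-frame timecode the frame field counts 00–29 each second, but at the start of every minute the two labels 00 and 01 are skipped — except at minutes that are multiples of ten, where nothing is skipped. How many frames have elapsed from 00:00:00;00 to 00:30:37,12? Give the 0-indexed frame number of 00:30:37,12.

As if non-drop at 30 labels/s: (0 × 3600 + 30 × 60 + 37) × 30 + 12 = 55122.
Minute boundaries passed: 30; those not divisible by 10: 30 − 3 = 27; dropped labels = 2 × 27 = 54.
Actual frame index = 55122 − 54 = 55068.

55068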